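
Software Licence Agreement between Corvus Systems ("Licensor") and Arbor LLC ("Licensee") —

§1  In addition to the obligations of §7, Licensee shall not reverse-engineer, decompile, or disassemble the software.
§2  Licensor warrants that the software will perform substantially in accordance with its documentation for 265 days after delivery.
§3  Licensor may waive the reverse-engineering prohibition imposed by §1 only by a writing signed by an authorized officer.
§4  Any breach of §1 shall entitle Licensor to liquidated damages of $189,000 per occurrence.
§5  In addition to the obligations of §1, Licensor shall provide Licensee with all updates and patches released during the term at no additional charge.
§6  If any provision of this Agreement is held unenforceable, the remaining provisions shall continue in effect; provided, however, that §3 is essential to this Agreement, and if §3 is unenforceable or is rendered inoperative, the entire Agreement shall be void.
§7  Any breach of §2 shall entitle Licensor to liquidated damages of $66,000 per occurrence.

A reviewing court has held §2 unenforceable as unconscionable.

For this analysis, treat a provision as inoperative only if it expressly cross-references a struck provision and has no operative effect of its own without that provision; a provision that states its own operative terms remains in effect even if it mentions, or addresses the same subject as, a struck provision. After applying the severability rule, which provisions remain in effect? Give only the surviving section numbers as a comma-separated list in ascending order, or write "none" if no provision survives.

§2 is struck. §7 does nothing except set the liquidated-damages amount by reference to §2; with §2 gone it has no independent effect and is inoperative. Although §1 refers to §7, its operative terms do not depend on §7, so it remains in effect. §6 makes §3 an essential term, but §3 is unaffected, so the severability proviso in §6 preserves the remaining provisions. The provisions still in force are §1, §3, §4, §5, and §6.

1, 3, 4, 5, 6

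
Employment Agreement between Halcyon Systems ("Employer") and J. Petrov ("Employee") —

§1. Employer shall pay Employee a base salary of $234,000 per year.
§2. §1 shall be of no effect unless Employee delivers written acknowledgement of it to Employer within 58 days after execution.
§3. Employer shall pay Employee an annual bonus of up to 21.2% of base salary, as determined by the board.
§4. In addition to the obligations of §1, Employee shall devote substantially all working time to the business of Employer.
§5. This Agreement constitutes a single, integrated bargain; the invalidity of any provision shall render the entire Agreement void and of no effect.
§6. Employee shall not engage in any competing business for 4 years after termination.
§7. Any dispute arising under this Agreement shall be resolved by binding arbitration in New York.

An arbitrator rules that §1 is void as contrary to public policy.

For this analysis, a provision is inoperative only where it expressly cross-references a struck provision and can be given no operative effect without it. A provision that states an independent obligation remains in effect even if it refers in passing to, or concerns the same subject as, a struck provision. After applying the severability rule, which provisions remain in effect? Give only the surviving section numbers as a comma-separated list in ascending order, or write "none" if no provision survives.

none

§1 is struck. The only function of §2 is the acknowledgement condition for §1, so it cannot stand once §1 is removed. §5 provides that the Agreement is not severable, so the invalidity of any one provision voids the entire Agreement. No provision of the Agreement survives.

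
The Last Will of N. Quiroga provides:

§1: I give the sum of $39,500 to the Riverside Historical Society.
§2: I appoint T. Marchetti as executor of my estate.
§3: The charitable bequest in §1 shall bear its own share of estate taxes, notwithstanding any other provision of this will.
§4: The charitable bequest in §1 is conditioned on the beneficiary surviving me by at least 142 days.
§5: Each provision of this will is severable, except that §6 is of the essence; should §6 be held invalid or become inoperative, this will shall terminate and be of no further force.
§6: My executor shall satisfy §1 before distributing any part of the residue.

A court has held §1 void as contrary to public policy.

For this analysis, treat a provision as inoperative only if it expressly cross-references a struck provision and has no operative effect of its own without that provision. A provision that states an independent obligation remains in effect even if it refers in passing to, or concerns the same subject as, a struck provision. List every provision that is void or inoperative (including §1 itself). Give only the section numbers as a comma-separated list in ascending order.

1, 2, 3, 4, 5, 6

§1 is struck. §3 operates only by reference to §1, so it falls with §1. The only function of §4 is the survivorship condition on §1, so it cannot stand once §1 is removed. §6 has no operative effect of its own apart from §1 and is therefore inoperative. §5 makes §6 an essential term, and §6 has been rendered inoperative by the cascade; under §5, the entire will is therefore void. No provision of the will survives.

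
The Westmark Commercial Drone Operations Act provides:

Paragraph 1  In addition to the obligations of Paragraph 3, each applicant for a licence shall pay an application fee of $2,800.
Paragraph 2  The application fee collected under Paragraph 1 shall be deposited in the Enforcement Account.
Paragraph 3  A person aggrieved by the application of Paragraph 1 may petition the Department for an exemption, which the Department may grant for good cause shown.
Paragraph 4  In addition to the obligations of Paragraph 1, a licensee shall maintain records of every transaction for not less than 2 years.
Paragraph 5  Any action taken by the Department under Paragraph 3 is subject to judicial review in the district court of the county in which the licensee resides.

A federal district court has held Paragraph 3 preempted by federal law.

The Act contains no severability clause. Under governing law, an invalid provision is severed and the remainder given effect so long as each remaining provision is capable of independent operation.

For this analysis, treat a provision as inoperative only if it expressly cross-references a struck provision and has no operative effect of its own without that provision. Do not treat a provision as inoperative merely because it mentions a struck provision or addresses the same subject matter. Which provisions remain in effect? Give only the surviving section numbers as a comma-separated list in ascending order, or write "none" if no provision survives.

1, 2, 4

Paragraph 3 is struck. The only function of Paragraph 5 is the judicial-review right for Paragraph 3, so it cannot stand once Paragraph 3 is removed. Paragraph 1 mentions Paragraph 3 but its own obligation stands independently of Paragraph 3, so Paragraph 1 is not affected. Under the stated default rule, only provisions that cannot operate independently fall away; the rest are enforced. The provisions still in force are Paragraph 1, Paragraph 2, and Paragraph 4.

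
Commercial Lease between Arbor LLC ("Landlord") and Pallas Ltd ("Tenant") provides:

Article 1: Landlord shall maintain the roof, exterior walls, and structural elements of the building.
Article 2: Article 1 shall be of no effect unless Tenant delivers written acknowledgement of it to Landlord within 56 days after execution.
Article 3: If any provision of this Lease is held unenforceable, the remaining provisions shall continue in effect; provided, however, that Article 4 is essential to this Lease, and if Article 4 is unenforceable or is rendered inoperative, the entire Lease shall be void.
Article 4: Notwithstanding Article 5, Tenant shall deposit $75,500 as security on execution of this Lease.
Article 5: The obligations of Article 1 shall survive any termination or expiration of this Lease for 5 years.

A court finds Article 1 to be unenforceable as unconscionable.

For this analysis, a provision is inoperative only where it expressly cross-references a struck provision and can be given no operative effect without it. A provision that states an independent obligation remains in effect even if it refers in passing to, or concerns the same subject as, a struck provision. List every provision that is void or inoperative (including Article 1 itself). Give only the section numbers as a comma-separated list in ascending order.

1, 2, 5

Article 1 is struck. The only function of Article 2 is the acknowledgement condition for Article 1, so it cannot stand once Article 1 is removed. Article 5 has no operative effect of its own apart from Article 1 and is therefore inoperative. Although Article 4 refers to Article 5, its operative terms do not depend on Article 5, so it remains in effect. Article 3 makes Article 4 an essential term, but Article 4 is unaffected, so the severability proviso in Article 3 preserves the remaining provisions. That leaves Article 3 and Article 4 in effect.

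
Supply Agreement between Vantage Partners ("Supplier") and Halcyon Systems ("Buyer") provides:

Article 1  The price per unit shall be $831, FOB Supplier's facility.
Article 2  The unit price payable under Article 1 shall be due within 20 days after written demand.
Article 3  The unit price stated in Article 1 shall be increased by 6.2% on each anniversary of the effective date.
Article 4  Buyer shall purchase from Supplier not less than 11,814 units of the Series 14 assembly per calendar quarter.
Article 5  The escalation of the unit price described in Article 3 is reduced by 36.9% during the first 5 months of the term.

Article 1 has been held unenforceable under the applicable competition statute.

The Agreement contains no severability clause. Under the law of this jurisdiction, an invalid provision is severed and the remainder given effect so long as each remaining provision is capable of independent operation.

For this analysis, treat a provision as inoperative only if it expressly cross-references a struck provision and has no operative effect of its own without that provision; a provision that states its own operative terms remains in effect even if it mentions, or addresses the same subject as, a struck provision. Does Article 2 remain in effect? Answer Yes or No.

No

Article 1 is struck. Article 2 does nothing except set the payment deadline for the unit price by reference to Article 1; with Article 1 gone it has no independent effect and is inoperative. Article 3 operates only by reference to Article 1, so it falls with Article 1. Article 5 has no operative effect of its own apart from Article 3 and is therefore inoperative. Under the stated default rule, only provisions that cannot operate independently fall away; the rest are enforced. Only Article 4 remains in effect. Article 2 is among the inoperative provisions, so the answer is no.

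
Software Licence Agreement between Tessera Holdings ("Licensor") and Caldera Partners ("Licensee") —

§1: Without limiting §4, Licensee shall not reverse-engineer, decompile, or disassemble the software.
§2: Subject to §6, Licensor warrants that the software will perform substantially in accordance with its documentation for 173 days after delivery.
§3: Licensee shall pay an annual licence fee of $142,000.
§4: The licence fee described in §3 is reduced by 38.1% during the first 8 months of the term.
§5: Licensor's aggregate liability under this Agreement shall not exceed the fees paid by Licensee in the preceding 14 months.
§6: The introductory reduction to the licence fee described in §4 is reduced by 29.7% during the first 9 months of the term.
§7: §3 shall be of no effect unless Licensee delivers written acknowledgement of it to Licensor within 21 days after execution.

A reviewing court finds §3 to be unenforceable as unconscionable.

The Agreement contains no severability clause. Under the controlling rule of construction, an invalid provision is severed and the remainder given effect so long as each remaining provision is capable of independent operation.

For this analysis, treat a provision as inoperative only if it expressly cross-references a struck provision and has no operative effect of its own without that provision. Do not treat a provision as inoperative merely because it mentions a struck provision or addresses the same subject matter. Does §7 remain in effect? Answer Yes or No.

No

§3 is struck. §4 operates only by reference to §3, so it falls with §3. §7 operates only by reference to §3, so it falls with §3. §6 has no operative effect of its own apart from §4 and is therefore inoperative. §1 mentions §4 but its own obligation stands independently of §4, so §1 is not affected. Although §2 refers to §6, its operative terms do not depend on §6, so it remains in effect. With no severability clause, the stated default rule severs what cannot stand and enforces each remaining provision that can operate on its own. That leaves §1, §2, and §5 in effect. §7 is among the inoperative provisions, so the answer is no.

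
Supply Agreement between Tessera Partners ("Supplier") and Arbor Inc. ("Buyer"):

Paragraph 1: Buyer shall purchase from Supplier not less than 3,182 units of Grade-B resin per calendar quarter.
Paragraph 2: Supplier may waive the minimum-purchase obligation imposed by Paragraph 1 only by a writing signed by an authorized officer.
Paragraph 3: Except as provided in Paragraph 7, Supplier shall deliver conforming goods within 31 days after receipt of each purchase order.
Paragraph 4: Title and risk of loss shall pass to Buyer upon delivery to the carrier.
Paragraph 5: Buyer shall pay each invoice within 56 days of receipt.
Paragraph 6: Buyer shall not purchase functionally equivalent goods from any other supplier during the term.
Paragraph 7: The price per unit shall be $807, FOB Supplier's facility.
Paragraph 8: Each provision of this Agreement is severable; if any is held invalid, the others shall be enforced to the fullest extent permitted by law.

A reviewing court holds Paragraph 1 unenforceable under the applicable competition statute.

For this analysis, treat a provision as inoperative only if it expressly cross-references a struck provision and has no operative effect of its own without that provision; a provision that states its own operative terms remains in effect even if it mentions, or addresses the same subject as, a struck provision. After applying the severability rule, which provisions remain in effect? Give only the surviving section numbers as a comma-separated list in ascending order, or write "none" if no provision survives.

3, 4, 5, 6, 7, 8

Paragraph 1 is struck. The only function of Paragraph 2 is the waiver condition for Paragraph 1, so it cannot stand once Paragraph 1 is removed. Under the severability clause in Paragraph 8, the remaining provisions continue in force. The provisions still in force are Paragraph 3, Paragraph 4, Paragraph 5, Paragraph 6, Paragraph 7, and Paragraph 8.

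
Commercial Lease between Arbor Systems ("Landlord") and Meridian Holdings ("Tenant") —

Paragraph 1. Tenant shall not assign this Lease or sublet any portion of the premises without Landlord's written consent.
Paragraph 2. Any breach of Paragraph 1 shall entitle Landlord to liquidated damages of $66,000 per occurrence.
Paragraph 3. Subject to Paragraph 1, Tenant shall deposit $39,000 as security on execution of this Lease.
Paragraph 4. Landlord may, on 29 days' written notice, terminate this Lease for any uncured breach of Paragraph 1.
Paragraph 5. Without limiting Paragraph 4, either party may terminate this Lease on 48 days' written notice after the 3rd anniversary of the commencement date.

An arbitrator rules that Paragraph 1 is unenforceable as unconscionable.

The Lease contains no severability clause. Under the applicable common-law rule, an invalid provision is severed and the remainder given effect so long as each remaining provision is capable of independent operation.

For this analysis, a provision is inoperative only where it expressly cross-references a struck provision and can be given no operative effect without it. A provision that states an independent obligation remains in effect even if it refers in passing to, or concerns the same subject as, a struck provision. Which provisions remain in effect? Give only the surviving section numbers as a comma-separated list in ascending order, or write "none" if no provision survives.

Paragraph 1 is struck. Paragraph 2 operates only by reference to Paragraph 1, so it falls with Paragraph 1. Paragraph 4 merely fixes the termination right for breach of Paragraph 1; with Paragraph 1 gone it has nothing to operate on and falls away. Although Paragraph 3 refers to Paragraph 1, its operative terms do not depend on Paragraph 1, so it remains in effect. Although Paragraph 5 refers to Paragraph 4, its operative terms do not depend on Paragraph 4, so it remains in effect. With no severability clause, the stated default rule severs what cannot stand and enforces each remaining provision that can operate on its own. That leaves Paragraph 3 and Paragraph 5 in effect.

3, 5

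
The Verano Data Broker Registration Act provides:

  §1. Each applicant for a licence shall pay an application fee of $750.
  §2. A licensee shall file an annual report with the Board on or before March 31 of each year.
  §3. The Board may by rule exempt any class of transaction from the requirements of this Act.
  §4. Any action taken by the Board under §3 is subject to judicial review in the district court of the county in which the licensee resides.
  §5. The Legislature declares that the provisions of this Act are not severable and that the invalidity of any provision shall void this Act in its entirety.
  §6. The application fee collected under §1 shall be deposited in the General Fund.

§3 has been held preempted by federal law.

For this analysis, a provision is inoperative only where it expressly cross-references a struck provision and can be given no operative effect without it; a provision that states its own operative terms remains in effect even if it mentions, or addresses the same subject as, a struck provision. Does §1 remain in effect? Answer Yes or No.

§3 is struck. The only function of §4 is the judicial-review right for §3, so it cannot stand once §3 is removed. §5 provides that the Act is not severable, so the invalidity of any one provision voids the entire Act. No provision of the Act survives. §1 is among the inoperative provisions, so the answer is no.

No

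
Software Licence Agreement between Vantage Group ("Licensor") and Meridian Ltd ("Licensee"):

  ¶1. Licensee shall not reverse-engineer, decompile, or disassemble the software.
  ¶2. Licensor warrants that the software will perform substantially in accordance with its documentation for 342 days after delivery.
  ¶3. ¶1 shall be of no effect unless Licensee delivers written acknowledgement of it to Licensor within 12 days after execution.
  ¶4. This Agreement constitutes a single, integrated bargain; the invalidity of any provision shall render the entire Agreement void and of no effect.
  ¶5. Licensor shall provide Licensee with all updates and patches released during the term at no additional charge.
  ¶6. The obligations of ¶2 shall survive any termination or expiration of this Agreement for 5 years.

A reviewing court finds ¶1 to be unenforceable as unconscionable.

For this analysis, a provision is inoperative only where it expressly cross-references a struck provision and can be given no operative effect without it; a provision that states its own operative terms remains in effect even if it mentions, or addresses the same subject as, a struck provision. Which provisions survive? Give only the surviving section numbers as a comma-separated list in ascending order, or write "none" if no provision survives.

none

¶1 is struck. The only function of ¶3 is the acknowledgement condition for ¶1, so it cannot stand once ¶1 is removed. ¶4 provides that the Agreement is not severable, so the invalidity of any one provision voids the entire Agreement. No provision of the Agreement survives.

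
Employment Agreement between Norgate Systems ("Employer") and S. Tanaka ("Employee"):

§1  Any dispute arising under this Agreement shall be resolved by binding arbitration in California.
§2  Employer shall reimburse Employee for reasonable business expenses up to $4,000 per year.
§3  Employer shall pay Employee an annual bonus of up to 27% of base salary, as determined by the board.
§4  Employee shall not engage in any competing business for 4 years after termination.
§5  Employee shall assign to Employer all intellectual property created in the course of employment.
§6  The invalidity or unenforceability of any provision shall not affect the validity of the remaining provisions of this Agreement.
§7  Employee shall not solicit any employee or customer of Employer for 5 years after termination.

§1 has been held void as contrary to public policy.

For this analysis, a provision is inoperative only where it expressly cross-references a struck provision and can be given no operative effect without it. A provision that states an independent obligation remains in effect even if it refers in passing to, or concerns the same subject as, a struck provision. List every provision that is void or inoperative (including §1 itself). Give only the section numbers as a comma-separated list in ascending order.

1

§1 is struck. No other provision's operative terms depend on §1. Under the severability clause in §6, the remaining provisions continue in force. §2, §3, §4, §5, §6, and §7 remain in effect.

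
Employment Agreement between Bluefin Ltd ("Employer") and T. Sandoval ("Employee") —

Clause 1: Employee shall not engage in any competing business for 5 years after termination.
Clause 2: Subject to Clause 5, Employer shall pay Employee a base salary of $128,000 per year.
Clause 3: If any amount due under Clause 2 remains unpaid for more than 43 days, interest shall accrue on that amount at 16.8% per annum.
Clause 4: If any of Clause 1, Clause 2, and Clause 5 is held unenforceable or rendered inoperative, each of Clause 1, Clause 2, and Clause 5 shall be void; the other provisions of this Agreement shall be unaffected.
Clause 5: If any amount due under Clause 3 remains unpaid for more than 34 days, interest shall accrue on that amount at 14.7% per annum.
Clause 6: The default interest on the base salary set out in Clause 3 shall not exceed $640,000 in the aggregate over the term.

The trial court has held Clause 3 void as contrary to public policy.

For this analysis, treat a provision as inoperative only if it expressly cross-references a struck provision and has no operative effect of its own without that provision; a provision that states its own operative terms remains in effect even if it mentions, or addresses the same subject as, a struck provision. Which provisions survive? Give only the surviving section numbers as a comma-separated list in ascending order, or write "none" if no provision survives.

4

Clause 3 is struck. The whole of Clause 5 is the default interest on the default interest on the base salary, defined by reference to Clause 3, so Clause 5 cannot stand once Clause 3 is removed. Clause 6 has no operative effect of its own apart from Clause 3 and is therefore inoperative. Clause 4 declares Clause 1, Clause 2, and Clause 5 mutually dependent; since one of them has fallen, all of them are of no effect. That brings down Clause 1 and Clause 2 as well. The remainder continues in force under Clause 4. Only Clause 4 remains in effect.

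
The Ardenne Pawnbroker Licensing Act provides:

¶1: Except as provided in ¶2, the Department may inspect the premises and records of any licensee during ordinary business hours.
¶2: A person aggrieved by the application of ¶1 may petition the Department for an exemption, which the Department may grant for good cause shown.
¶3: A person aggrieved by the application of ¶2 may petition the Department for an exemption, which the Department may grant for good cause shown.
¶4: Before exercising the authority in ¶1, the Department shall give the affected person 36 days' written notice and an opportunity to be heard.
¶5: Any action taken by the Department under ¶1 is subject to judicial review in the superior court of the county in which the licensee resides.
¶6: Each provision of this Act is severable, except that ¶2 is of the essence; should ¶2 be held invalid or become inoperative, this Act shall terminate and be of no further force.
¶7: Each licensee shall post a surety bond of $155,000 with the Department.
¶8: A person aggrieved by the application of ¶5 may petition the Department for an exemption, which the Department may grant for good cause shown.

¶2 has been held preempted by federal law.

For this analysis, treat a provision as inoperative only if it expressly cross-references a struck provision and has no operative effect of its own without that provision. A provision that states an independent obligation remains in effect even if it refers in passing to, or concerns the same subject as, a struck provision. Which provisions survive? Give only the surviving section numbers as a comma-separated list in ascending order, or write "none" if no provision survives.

none

¶2 is struck. The only function of ¶3 is the exemption procedure for ¶2, so it cannot stand once ¶2 is removed. ¶6 makes ¶2 an essential term, and ¶2 is the provision held invalid; under ¶6, the entire Act is therefore void. No provision of the Act survives.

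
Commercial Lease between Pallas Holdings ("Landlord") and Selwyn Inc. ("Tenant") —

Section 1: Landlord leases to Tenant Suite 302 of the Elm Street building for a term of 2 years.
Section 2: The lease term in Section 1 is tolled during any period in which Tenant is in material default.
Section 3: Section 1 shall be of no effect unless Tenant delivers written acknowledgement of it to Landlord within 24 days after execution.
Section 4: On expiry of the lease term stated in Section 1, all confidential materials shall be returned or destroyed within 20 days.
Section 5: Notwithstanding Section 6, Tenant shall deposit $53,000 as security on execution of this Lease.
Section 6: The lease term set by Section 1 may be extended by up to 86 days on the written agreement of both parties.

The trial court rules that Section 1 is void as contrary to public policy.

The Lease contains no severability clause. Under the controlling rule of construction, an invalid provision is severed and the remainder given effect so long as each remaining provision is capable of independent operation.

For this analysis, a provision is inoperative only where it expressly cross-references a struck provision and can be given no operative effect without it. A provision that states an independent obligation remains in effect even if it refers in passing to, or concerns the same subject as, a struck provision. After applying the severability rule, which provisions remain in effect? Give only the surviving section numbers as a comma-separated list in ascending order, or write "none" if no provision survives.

Section 1 is struck. Section 2 has no operative effect of its own apart from Section 1 and is therefore inoperative. Section 3 has no operative effect of its own apart from Section 1 and is therefore inoperative. The only function of Section 4 is the return obligation tied to Section 1, so it cannot stand once Section 1 is removed. Section 6 operates only by reference to Section 1, so it falls with Section 1. Although Section 5 refers to Section 6, its operative terms do not depend on Section 6, so it remains in effect. Under the stated default rule, only provisions that cannot operate independently fall away; the rest are enforced. Only Section 5 remains in effect.

5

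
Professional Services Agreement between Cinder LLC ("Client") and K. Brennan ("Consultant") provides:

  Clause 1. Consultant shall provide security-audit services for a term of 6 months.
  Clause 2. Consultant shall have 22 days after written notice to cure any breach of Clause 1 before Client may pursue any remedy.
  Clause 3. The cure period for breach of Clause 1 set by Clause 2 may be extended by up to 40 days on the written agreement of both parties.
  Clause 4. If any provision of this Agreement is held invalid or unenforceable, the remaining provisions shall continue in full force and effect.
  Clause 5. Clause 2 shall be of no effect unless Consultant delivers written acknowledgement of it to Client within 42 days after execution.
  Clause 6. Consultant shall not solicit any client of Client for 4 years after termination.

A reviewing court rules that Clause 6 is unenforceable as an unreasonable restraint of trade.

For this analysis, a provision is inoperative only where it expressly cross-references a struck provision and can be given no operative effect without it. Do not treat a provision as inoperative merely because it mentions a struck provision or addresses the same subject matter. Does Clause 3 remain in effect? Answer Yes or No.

Clause 6 is struck. Nothing else in the Agreement is defined by reference to Clause 6. Under the severability clause in Clause 4, the remaining provisions continue in force. That leaves Clause 1, Clause 2, Clause 3, Clause 4, and Clause 5 in effect. Clause 3 is among the surviving provisions, so the answer is yes.

Yes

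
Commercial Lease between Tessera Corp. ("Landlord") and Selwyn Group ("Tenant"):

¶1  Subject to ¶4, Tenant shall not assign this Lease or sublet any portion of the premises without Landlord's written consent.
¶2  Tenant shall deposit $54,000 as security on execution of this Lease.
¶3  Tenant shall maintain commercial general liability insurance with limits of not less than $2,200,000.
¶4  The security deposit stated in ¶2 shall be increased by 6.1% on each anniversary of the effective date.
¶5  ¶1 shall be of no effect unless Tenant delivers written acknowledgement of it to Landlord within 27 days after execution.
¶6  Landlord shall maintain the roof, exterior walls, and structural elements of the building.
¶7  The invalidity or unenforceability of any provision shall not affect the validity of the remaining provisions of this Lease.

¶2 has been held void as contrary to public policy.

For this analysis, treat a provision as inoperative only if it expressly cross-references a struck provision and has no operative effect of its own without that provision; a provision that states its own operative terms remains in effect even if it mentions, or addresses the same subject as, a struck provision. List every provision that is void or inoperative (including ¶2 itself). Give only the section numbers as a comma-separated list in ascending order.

2, 4

¶2 is struck. ¶4 does nothing except set the escalation of the security deposit by reference to ¶2; with ¶2 gone it has no independent effect and is inoperative. Although ¶1 refers to ¶4, its operative terms do not depend on ¶4, so it remains in effect. ¶7 is a severability clause and preserves every provision that can still be given independent effect. That leaves ¶1, ¶3, ¶5, ¶6, and ¶7 in effect.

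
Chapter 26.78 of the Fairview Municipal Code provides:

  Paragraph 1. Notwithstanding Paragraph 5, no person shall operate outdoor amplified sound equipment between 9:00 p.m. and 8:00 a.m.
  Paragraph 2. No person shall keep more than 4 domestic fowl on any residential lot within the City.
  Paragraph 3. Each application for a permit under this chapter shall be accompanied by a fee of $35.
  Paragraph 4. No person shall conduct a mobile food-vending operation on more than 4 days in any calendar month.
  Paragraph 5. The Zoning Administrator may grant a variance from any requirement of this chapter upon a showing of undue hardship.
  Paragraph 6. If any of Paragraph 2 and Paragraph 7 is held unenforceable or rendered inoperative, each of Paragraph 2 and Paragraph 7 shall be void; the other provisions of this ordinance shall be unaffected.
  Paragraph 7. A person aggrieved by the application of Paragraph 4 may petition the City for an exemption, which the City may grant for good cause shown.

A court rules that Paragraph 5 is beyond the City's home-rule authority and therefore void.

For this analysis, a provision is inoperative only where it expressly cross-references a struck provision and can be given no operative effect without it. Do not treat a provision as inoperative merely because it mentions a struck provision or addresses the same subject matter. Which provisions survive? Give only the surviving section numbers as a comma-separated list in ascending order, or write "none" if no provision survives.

Paragraph 5 is struck. Although Paragraph 1 refers to Paragraph 5, its operative terms do not depend on Paragraph 5, so it remains in effect. Nothing else in the ordinance is defined by reference to Paragraph 5. Paragraph 6 ties Paragraph 2 and Paragraph 7 together, but none of those is affected here; the remaining provisions continue in force under Paragraph 6. The provisions still in force are Paragraph 1, Paragraph 2, Paragraph 3, Paragraph 4, Paragraph 6, and Paragraph 7.

1, 2, 3, 4, 6, 7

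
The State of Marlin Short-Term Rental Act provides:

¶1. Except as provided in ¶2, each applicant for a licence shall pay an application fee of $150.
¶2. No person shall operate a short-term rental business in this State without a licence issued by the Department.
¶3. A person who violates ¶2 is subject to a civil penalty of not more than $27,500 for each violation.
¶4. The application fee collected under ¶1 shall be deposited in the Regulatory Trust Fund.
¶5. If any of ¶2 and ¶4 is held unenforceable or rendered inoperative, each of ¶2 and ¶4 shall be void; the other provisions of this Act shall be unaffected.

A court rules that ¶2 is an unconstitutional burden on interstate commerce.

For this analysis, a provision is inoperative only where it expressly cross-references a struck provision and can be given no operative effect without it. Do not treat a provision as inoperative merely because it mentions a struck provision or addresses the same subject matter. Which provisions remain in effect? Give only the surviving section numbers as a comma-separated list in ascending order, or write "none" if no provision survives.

1, 5

¶2 is struck. ¶3 operates only by reference to ¶2, so it falls with ¶2. Although ¶1 refers to ¶2, its operative terms do not depend on ¶2, so it remains in effect. ¶5 declares ¶2 and ¶4 mutually dependent; since one of them has fallen, all of them are of no effect. That brings down ¶4 as well. The remainder continues in force under ¶5. The provisions still in force are ¶1 and ¶5.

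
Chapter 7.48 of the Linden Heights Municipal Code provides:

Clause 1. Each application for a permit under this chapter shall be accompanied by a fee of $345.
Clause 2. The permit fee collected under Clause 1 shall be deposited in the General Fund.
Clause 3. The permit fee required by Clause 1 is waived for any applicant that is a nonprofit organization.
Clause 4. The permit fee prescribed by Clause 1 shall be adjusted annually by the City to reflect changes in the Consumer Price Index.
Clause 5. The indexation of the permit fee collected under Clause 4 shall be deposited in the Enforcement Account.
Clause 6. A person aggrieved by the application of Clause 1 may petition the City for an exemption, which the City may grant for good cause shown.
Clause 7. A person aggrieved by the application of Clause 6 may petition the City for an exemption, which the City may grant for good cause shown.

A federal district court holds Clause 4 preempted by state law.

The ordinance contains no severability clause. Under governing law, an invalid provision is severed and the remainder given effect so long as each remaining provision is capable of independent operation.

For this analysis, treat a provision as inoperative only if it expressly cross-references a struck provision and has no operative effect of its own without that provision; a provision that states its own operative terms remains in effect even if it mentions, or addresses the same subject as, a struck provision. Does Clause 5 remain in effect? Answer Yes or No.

Clause 4 is struck. Clause 5 does nothing except set the disposition of the indexation of the permit fee by reference to Clause 4; with Clause 4 gone it has no independent effect and is inoperative. Under the stated default rule, only provisions that cannot operate independently fall away; the rest are enforced. That leaves Clause 1, Clause 2, Clause 3, Clause 6, and Clause 7 in effect. Clause 5 is among the inoperative provisions, so the answer is no.

No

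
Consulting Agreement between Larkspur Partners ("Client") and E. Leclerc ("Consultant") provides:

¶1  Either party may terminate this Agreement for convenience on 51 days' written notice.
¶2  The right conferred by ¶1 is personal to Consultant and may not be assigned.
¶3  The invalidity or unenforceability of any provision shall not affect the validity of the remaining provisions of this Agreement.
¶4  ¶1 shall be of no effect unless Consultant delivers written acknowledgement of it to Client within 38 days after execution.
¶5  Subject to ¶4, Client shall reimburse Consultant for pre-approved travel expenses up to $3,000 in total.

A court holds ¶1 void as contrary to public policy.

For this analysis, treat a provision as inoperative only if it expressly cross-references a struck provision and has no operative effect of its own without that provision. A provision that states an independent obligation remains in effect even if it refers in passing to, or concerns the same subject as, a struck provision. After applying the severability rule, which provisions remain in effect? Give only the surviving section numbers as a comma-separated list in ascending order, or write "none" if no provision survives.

¶1 is struck. ¶2 merely fixes the non-assignment of ¶1; with ¶1 gone it has nothing to operate on and falls away. ¶4 has no operative effect of its own apart from ¶1 and is therefore inoperative. ¶5 mentions ¶4 but its own obligation stands independently of ¶4, so ¶5 is not affected. Under the severability clause in ¶3, the remaining provisions continue in force. The provisions still in force are ¶3 and ¶5.

3, 5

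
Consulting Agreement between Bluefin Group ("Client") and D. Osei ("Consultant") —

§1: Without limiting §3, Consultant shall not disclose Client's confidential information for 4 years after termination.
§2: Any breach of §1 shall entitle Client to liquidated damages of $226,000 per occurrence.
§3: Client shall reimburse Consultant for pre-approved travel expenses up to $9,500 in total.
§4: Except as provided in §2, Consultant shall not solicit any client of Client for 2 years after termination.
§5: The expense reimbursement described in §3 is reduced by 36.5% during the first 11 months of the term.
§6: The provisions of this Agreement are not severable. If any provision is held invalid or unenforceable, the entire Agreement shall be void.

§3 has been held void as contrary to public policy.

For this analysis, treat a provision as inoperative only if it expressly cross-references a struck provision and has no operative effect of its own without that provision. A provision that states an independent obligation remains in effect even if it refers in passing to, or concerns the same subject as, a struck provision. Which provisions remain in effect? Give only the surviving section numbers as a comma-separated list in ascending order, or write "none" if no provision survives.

§3 is struck. §5 does nothing except set the introductory reduction to the expense reimbursement by reference to §3; with §3 gone it has no independent effect and is inoperative. §6 provides that the Agreement is not severable, so the invalidity of any one provision voids the entire Agreement. No provision of the Agreement survives.

none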